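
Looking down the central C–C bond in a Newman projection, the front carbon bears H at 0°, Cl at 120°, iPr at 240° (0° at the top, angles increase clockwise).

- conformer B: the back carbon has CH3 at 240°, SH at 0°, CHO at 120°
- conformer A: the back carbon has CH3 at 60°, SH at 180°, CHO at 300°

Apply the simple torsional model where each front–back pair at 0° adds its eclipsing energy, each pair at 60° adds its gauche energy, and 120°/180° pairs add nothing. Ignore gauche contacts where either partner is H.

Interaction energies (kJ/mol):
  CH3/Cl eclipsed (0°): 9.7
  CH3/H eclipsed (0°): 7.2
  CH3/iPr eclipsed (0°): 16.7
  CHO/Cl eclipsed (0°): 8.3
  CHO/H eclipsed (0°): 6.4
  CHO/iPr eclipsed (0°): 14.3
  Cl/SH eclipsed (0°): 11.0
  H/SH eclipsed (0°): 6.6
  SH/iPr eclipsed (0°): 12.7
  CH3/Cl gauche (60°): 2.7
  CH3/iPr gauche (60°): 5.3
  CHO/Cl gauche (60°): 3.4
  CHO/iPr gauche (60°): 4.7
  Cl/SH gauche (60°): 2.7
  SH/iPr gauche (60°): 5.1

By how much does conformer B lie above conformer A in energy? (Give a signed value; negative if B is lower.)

B (eclipsed): H(0°)/SH(0°) eclipsed 6.6; Cl(120°)/CHO(120°) eclipsed 8.3; iPr(240°)/CH3(240°) eclipsed 16.7 → 31.6 kJ/mol.
A (staggered): Cl(120°)/CH3(60°) gauche 2.7; Cl(120°)/SH(180°) gauche 2.7; iPr(240°)/SH(180°) gauche 5.1; iPr(240°)/CHO(300°) gauche 4.7 → 15.2 kJ/mol.
E(B) − E(A) = 31.6 − 15.2 = +16.4 kJ/mol.

+16.4 kJ/mol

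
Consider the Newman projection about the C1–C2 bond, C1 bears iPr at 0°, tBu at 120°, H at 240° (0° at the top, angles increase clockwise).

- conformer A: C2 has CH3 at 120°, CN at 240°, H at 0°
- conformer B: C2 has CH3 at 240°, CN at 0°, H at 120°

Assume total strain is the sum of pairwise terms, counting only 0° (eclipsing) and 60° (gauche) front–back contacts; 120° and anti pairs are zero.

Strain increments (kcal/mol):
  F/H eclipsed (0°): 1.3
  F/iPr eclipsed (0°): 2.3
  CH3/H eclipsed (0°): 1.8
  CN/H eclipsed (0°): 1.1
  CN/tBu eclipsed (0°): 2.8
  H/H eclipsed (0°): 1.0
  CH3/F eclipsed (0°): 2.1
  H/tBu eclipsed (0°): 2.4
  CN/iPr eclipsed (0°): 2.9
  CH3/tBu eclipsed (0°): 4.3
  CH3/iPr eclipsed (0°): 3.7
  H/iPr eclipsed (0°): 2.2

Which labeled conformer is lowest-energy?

B

A (eclipsed): iPr(0°)/H(0°) eclipsed 2.2; tBu(120°)/CH3(120°) eclipsed 4.3; H(240°)/CN(240°) eclipsed 1.1 → 7.6 kcal/mol.
B (eclipsed): iPr(0°)/CN(0°) eclipsed 2.9; tBu(120°)/H(120°) eclipsed 2.4; H(240°)/CH3(240°) eclipsed 1.8 → 7.1 kcal/mol.
B has the lowest total (7.1 kcal/mol).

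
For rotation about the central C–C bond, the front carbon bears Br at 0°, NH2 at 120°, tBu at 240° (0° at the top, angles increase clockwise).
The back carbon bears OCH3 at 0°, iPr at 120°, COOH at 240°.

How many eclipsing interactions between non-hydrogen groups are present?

Non-H eclipsing pairs: Br(0°)/OCH3(0°); NH2(120°)/iPr(120°); tBu(240°)/COOH(240°) — 3 interactions.

3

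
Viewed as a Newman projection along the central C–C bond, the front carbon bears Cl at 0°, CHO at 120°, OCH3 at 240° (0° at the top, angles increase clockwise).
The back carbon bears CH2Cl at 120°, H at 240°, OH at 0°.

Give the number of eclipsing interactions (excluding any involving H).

Non-H eclipsing pairs: Cl(0°)/OH(0°); CHO(120°)/CH2Cl(120°) — 2 interactions.

2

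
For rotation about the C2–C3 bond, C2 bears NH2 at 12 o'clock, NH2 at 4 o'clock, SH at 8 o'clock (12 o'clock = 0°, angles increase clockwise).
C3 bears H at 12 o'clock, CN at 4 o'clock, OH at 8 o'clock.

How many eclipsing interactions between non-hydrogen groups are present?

2

Non-H eclipsing pairs: NH2(120°)/CN(120°); SH(240°)/OH(240°) — 2 interactions.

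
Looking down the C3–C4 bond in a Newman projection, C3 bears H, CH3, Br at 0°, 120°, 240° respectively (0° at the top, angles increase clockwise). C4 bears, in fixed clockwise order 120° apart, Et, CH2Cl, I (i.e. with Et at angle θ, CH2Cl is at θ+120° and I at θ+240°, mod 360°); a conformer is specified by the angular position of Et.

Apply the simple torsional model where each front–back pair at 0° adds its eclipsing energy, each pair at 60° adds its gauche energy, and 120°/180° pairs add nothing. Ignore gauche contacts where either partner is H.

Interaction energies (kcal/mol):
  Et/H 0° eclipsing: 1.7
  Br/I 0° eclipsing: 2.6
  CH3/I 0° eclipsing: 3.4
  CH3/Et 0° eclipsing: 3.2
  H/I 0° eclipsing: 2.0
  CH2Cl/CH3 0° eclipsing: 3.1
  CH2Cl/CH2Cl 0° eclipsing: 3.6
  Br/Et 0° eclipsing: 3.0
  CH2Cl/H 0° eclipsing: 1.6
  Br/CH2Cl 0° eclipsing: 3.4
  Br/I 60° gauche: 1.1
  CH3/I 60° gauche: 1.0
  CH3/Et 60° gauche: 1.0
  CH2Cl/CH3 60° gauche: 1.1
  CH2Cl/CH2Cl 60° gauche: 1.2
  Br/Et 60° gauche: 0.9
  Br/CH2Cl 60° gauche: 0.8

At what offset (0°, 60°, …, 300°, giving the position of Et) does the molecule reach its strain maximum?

Et at 0° (eclipsed): H(0°)/Et(0°) eclipsed 1.7; CH3(120°)/CH2Cl(120°) eclipsed 3.1; Br(240°)/I(240°) eclipsed 2.6 → 7.4 kcal/mol.
Et at 60° (staggered): CH3(120°)/Et(60°) gauche 1.0; CH3(120°)/CH2Cl(180°) gauche 1.1; Br(240°)/CH2Cl(180°) gauche 0.8; Br(240°)/I(300°) gauche 1.1 → 4.0 kcal/mol.
Et at 120° (eclipsed): H(0°)/I(0°) eclipsed 2.0; CH3(120°)/Et(120°) eclipsed 3.2; Br(240°)/CH2Cl(240°) eclipsed 3.4 → 8.6 kcal/mol.
Et at 180° (staggered): CH3(120°)/Et(180°) gauche 1.0; CH3(120°)/I(60°) gauche 1.0; Br(240°)/Et(180°) gauche 0.9; Br(240°)/CH2Cl(300°) gauche 0.8 → 3.7 kcal/mol.
Et at 240° (eclipsed): H(0°)/CH2Cl(0°) eclipsed 1.6; CH3(120°)/I(120°) eclipsed 3.4; Br(240°)/Et(240°) eclipsed 3.0 → 8.0 kcal/mol.
Et at 300° (staggered): CH3(120°)/CH2Cl(60°) gauche 1.1; CH3(120°)/I(180°) gauche 1.0; Br(240°)/Et(300°) gauche 0.9; Br(240°)/I(180°) gauche 1.1 → 4.1 kcal/mol.
The maximum (8.6 kcal/mol) occurs with Et at 120°.

120°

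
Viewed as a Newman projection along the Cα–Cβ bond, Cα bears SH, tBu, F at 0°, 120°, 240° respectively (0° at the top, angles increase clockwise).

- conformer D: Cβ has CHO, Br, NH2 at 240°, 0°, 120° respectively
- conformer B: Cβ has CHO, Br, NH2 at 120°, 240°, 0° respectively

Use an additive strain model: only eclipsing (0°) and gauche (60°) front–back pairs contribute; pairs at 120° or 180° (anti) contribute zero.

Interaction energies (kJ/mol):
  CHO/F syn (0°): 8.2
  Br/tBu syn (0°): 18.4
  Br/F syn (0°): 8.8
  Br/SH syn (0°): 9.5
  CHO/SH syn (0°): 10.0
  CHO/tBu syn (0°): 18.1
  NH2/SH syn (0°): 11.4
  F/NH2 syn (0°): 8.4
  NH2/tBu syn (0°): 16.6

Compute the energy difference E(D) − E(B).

-4.0 kJ/mol

D (eclipsed): SH–Br eclipsed, tBu–NH2 eclipsed, F–CHO eclipsed; 9.5 + 16.6 + 8.2 = 34.3 kJ/mol.
B (eclipsed): SH–NH2 eclipsed, tBu–CHO eclipsed, F–Br eclipsed; 11.4 + 18.1 + 8.8 = 38.3 kJ/mol.
E(D) − E(B) = 34.3 − 38.3 = -4.0 kJ/mol.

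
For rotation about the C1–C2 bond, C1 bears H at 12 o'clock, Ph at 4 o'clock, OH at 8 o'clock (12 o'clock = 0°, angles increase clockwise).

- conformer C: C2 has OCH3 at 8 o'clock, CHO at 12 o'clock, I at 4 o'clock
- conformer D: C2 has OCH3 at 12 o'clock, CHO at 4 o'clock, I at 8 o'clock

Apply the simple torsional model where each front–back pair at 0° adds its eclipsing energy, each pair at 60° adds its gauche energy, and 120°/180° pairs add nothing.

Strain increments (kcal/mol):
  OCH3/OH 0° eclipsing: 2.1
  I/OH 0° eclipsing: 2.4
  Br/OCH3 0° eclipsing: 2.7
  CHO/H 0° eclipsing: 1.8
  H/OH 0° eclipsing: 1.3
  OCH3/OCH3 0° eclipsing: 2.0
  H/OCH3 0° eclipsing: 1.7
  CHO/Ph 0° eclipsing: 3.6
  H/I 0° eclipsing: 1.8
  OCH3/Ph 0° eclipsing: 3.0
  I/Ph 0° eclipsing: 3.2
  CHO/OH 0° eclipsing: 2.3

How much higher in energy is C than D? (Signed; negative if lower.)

C (eclipsed): H–CHO eclipsed, Ph–I eclipsed, OH–OCH3 eclipsed; 1.8 + 3.2 + 2.1 = 7.1 kcal/mol.
D (eclipsed): H–OCH3 eclipsed, Ph–CHO eclipsed, OH–I eclipsed; 1.7 + 3.6 + 2.4 = 7.7 kcal/mol.
E(C) − E(D) = 7.1 − 7.7 = -0.6 kcal/mol.

-0.6 kcal/mol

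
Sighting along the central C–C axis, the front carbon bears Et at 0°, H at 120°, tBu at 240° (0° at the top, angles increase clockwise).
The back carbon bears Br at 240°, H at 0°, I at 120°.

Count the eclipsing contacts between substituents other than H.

1

Non-H eclipsing pairs: tBu(240°)/Br(240°) — 1 interaction.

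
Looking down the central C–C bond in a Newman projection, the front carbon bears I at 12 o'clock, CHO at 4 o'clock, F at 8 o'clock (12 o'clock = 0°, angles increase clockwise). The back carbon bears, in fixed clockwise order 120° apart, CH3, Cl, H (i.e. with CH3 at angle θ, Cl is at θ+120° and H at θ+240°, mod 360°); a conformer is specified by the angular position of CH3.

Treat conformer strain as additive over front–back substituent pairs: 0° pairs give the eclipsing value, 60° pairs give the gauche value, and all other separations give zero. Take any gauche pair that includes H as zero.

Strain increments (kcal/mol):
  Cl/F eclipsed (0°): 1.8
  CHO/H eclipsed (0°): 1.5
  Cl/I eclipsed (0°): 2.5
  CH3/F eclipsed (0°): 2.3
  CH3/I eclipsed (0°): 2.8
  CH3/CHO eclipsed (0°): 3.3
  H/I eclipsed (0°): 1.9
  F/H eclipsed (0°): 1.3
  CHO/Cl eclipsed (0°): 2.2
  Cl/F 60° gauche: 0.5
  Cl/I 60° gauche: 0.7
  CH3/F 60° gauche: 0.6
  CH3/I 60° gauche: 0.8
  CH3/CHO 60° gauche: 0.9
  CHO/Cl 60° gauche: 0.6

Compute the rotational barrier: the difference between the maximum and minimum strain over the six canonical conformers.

CH3 at 0° (eclipsed): I(0°)/CH3(0°) eclipsed 2.8; CHO(120°)/Cl(120°) eclipsed 2.2; F(240°)/H(240°) eclipsed 1.3 → 6.3 kcal/mol.
CH3 at 60° (staggered): I(0°)/CH3(60°) gauche 0.8; CHO(120°)/CH3(60°) gauche 0.9; CHO(120°)/Cl(180°) gauche 0.6; F(240°)/Cl(180°) gauche 0.5 → 2.8 kcal/mol.
CH3 at 120° (eclipsed): I(0°)/H(0°) eclipsed 1.9; CHO(120°)/CH3(120°) eclipsed 3.3; F(240°)/Cl(240°) eclipsed 1.8 → 7.0 kcal/mol.
CH3 at 180° (staggered): I(0°)/Cl(300°) gauche 0.7; CHO(120°)/CH3(180°) gauche 0.9; F(240°)/CH3(180°) gauche 0.6; F(240°)/Cl(300°) gauche 0.5 → 2.7 kcal/mol.
CH3 at 240° (eclipsed): I(0°)/Cl(0°) eclipsed 2.5; CHO(120°)/H(120°) eclipsed 1.5; F(240°)/CH3(240°) eclipsed 2.3 → 6.3 kcal/mol.
CH3 at 300° (staggered): I(0°)/CH3(300°) gauche 0.8; I(0°)/Cl(60°) gauche 0.7; CHO(120°)/Cl(60°) gauche 0.6; F(240°)/CH3(300°) gauche 0.6 → 2.7 kcal/mol.
Max at 120° (7.0 kcal/mol), min at 180° (2.7 kcal/mol); barrier = 4.3 kcal/mol.

4.3 kcal/mol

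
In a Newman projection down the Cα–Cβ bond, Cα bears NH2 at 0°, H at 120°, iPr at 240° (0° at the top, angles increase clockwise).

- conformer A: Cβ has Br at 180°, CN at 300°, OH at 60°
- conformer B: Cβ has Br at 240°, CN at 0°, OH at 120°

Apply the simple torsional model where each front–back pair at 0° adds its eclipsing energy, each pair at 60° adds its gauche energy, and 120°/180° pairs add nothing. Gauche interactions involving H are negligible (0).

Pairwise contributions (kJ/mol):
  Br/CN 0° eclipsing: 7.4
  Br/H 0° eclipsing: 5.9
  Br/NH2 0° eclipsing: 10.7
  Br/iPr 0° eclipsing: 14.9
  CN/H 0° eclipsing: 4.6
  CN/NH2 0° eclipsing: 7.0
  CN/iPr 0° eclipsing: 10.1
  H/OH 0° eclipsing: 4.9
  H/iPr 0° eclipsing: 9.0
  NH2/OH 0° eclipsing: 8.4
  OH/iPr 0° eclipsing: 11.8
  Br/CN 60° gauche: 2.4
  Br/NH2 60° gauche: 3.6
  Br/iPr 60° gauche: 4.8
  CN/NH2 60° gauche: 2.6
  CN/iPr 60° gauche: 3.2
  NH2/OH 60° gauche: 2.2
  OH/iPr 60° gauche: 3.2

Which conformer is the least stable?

B

A is staggered. NH2 at 0° is gauche with CN at 300° (2.6); NH2 at 0° is gauche with OH at 60° (2.2); iPr at 240° is gauche with Br at 180° (4.8); iPr at 240° is gauche with CN at 300° (3.2). Total 12.8 kJ/mol.
B is eclipsed. NH2 at 0° is eclipsed with CN at 0° (7.0); H at 120° is eclipsed with OH at 120° (4.9); iPr at 240° is eclipsed with Br at 240° (14.9). Total 26.8 kJ/mol.
B has the highest total (26.8 kJ/mol).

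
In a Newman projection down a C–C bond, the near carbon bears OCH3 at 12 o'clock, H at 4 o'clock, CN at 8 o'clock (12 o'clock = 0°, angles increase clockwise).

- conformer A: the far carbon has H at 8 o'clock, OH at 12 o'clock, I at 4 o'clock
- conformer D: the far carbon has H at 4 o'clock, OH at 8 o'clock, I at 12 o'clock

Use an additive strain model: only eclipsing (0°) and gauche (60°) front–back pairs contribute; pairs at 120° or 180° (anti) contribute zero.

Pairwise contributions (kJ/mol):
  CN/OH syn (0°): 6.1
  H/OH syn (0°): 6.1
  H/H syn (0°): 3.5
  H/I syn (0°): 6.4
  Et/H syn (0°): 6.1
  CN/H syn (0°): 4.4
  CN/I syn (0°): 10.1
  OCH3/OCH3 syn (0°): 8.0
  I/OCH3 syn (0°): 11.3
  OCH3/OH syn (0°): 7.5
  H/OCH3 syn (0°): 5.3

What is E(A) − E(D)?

-2.6 kJ/mol

A (eclipsed): OCH3(0°)/OH(0°) eclipsed 7.5; H(120°)/I(120°) eclipsed 6.4; CN(240°)/H(240°) eclipsed 4.4 → 18.3 kJ/mol.
D (eclipsed): OCH3(0°)/I(0°) eclipsed 11.3; H(120°)/H(120°) eclipsed 3.5; CN(240°)/OH(240°) eclipsed 6.1 → 20.9 kJ/mol.
E(A) − E(D) = 18.3 − 20.9 = -2.6 kJ/mol.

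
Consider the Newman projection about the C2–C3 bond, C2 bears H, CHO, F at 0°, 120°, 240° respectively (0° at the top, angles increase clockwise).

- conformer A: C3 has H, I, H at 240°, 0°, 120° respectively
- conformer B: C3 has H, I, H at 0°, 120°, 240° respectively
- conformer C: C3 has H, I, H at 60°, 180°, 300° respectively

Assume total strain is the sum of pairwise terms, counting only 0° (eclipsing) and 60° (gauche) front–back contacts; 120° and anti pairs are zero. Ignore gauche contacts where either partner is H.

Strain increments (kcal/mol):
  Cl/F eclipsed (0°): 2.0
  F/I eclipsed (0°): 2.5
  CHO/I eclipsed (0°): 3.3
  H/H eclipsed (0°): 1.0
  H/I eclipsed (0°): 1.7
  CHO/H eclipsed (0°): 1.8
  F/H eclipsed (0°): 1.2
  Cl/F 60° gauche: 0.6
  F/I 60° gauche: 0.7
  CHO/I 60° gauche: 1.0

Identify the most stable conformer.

A (eclipsed): H(0°)/I(0°) eclipsed 1.7; CHO(120°)/H(120°) eclipsed 1.8; F(240°)/H(240°) eclipsed 1.2 → 4.7 kcal/mol.
B (eclipsed): H(0°)/H(0°) eclipsed 1.0; CHO(120°)/I(120°) eclipsed 3.3; F(240°)/H(240°) eclipsed 1.2 → 5.5 kcal/mol.
C (staggered): CHO(120°)/I(180°) gauche 1.0; F(240°)/I(180°) gauche 0.7 → 1.7 kcal/mol.
C has the lowest total (1.7 kcal/mol).

C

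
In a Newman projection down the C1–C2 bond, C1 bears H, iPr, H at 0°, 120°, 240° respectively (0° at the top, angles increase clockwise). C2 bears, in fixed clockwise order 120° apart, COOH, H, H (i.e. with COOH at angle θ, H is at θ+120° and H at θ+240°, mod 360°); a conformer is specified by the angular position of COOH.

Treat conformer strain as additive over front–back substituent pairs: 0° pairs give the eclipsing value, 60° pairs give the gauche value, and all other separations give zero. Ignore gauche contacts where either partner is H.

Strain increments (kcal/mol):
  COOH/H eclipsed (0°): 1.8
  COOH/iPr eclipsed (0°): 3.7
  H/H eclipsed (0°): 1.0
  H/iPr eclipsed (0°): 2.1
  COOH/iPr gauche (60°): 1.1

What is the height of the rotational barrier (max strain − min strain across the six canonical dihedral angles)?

COOH at 0° (eclipsed): H(0°)/COOH(0°) eclipsed 1.8; iPr(120°)/H(120°) eclipsed 2.1; H(240°)/H(240°) eclipsed 1.0 → 4.9 kcal/mol.
COOH at 60° (staggered): iPr(120°)/COOH(60°) gauche 1.1 → 1.1 kcal/mol.
COOH at 120° (eclipsed): H(0°)/H(0°) eclipsed 1.0; iPr(120°)/COOH(120°) eclipsed 3.7; H(240°)/H(240°) eclipsed 1.0 → 5.7 kcal/mol.
COOH at 180° (staggered): iPr(120°)/COOH(180°) gauche 1.1 → 1.1 kcal/mol.
COOH at 240° (eclipsed): H(0°)/H(0°) eclipsed 1.0; iPr(120°)/H(120°) eclipsed 2.1; H(240°)/COOH(240°) eclipsed 1.8 → 4.9 kcal/mol.
COOH at 300° (staggered): no non-H gauche contacts → 0.0 kcal/mol.
Max at 120° (5.7 kcal/mol), min at 300° (0.0 kcal/mol); barrier = 5.7 kcal/mol.

5.7 kcal/mol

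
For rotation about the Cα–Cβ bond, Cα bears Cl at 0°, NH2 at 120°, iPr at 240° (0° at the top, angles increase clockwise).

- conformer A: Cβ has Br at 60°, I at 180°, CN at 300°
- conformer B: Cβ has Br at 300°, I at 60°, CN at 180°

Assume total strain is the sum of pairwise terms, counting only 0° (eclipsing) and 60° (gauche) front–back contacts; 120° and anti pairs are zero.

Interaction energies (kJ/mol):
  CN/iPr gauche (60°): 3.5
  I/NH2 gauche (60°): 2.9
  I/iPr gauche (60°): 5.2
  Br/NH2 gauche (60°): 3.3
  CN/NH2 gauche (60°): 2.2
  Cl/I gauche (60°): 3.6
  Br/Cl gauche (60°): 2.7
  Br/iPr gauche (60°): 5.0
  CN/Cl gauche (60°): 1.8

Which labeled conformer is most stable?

A

A (staggered): Cl(0°)/Br(60°) gauche 2.7; Cl(0°)/CN(300°) gauche 1.8; NH2(120°)/Br(60°) gauche 3.3; NH2(120°)/I(180°) gauche 2.9; iPr(240°)/I(180°) gauche 5.2; iPr(240°)/CN(300°) gauche 3.5 → 19.4 kJ/mol.
B (staggered): Cl(0°)/Br(300°) gauche 2.7; Cl(0°)/I(60°) gauche 3.6; NH2(120°)/I(60°) gauche 2.9; NH2(120°)/CN(180°) gauche 2.2; iPr(240°)/Br(300°) gauche 5.0; iPr(240°)/CN(180°) gauche 3.5 → 19.9 kJ/mol.
A has the lowest total (19.4 kJ/mol).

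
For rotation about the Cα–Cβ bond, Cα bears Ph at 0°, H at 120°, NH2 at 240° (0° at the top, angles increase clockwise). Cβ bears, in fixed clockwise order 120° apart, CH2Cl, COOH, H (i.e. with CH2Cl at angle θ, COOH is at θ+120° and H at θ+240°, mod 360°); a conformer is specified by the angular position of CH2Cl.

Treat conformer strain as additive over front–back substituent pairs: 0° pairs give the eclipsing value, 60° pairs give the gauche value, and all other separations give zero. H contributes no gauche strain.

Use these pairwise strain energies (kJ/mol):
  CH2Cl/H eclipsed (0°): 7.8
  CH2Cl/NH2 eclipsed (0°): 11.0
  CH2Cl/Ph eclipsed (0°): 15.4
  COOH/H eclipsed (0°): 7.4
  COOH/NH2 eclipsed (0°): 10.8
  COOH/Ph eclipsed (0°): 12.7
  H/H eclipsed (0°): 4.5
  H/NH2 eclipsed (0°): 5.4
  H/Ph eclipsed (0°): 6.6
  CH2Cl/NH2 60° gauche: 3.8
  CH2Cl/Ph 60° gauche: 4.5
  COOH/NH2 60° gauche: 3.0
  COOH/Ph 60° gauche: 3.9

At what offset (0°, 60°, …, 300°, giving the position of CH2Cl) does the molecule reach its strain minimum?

60°

CH2Cl at 0° (eclipsed): Ph(0°)/CH2Cl(0°) eclipsed 15.4; H(120°)/COOH(120°) eclipsed 7.4; NH2(240°)/H(240°) eclipsed 5.4 → 28.2 kJ/mol.
CH2Cl at 60° (staggered): Ph(0°)/CH2Cl(60°) gauche 4.5; NH2(240°)/COOH(180°) gauche 3.0 → 7.5 kJ/mol.
CH2Cl at 120° (eclipsed): Ph(0°)/H(0°) eclipsed 6.6; H(120°)/CH2Cl(120°) eclipsed 7.8; NH2(240°)/COOH(240°) eclipsed 10.8 → 25.2 kJ/mol.
CH2Cl at 180° (staggered): Ph(0°)/COOH(300°) gauche 3.9; NH2(240°)/CH2Cl(180°) gauche 3.8; NH2(240°)/COOH(300°) gauche 3.0 → 10.7 kJ/mol.
CH2Cl at 240° (eclipsed): Ph(0°)/COOH(0°) eclipsed 12.7; H(120°)/H(120°) eclipsed 4.5; NH2(240°)/CH2Cl(240°) eclipsed 11.0 → 28.2 kJ/mol.
CH2Cl at 300° (staggered): Ph(0°)/CH2Cl(300°) gauche 4.5; Ph(0°)/COOH(60°) gauche 3.9; NH2(240°)/CH2Cl(300°) gauche 3.8 → 12.2 kJ/mol.
The minimum (7.5 kJ/mol) occurs with CH2Cl at 60°.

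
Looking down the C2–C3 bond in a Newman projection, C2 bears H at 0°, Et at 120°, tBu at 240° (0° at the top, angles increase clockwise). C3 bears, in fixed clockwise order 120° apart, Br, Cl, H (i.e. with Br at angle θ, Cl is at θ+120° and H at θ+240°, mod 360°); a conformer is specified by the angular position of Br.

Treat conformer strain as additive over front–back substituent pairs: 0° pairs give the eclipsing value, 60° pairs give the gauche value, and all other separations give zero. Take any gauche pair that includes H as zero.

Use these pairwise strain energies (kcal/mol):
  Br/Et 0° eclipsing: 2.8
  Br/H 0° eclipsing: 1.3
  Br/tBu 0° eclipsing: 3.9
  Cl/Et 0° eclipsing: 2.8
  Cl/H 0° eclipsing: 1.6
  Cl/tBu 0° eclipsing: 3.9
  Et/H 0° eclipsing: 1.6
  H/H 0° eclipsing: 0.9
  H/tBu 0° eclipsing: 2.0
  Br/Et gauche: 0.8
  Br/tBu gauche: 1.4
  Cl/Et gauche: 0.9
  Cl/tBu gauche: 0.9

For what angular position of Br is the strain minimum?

300°

Br at 0° is eclipsed. H at 0° is eclipsed with Br at 0° (1.3); Et at 120° is eclipsed with Cl at 120° (2.8); tBu at 240° is eclipsed with H at 240° (2.0). Total 6.1 kcal/mol.
Br at 60° is staggered. Et at 120° is gauche with Br at 60° (0.8); Et at 120° is gauche with Cl at 180° (0.9); tBu at 240° is gauche with Cl at 180° (0.9). Total 2.6 kcal/mol.
Br at 120° is eclipsed. H at 0° is eclipsed with H at 0° (0.9); Et at 120° is eclipsed with Br at 120° (2.8); tBu at 240° is eclipsed with Cl at 240° (3.9). Total 7.6 kcal/mol.
Br at 180° is staggered. Et at 120° is gauche with Br at 180° (0.8); tBu at 240° is gauche with Br at 180° (1.4); tBu at 240° is gauche with Cl at 300° (0.9). Total 3.1 kcal/mol.
Br at 240° is eclipsed. H at 0° is eclipsed with Cl at 0° (1.6); Et at 120° is eclipsed with H at 120° (1.6); tBu at 240° is eclipsed with Br at 240° (3.9). Total 7.1 kcal/mol.
Br at 300° is staggered. Et at 120° is gauche with Cl at 60° (0.9); tBu at 240° is gauche with Br at 300° (1.4). Total 2.3 kcal/mol.
The minimum (2.3 kcal/mol) occurs with Br at 300°.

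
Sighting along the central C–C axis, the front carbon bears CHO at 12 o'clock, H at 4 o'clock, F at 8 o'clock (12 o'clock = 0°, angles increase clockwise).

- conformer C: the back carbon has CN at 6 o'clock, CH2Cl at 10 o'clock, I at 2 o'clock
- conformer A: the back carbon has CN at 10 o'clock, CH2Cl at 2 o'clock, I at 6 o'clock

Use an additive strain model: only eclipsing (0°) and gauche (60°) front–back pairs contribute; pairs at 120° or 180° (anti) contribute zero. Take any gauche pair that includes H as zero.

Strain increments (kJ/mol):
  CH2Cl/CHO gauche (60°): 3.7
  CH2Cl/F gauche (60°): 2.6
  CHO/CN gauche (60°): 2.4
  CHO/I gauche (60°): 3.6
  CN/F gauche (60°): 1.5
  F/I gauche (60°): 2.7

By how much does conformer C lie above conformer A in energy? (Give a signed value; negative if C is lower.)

C (staggered): CHO(0°)/CH2Cl(300°) gauche 3.7; CHO(0°)/I(60°) gauche 3.6; F(240°)/CN(180°) gauche 1.5; F(240°)/CH2Cl(300°) gauche 2.6 → 11.4 kJ/mol.
A (staggered): CHO(0°)/CN(300°) gauche 2.4; CHO(0°)/CH2Cl(60°) gauche 3.7; F(240°)/CN(300°) gauche 1.5; F(240°)/I(180°) gauche 2.7 → 10.3 kJ/mol.
E(C) − E(A) = 11.4 − 10.3 = +1.1 kJ/mol.

+1.1 kJ/mol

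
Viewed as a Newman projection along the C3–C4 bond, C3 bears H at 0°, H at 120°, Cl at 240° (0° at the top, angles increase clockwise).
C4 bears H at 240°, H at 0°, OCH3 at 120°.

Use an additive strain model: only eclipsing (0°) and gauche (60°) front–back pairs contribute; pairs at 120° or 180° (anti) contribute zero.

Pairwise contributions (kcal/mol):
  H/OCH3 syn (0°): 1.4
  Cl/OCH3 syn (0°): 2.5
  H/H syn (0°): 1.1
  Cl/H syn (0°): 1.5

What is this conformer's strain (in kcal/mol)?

4.0 kcal/mol

This conformer (eclipsed): H–H eclipsed, H–OCH3 eclipsed, Cl–H eclipsed; 1.1 + 1.4 + 1.5 = 4.0 kcal/mol.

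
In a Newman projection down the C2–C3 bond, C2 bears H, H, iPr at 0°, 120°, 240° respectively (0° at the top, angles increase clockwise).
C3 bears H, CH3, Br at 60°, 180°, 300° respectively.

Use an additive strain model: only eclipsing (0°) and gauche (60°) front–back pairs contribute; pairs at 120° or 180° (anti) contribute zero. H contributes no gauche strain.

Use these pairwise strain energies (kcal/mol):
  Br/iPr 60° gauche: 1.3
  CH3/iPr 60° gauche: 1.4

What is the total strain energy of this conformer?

2.7 kcal/mol

This conformer is staggered. iPr at 240° is gauche with CH3 at 180° (1.4); iPr at 240° is gauche with Br at 300° (1.3). Total 2.7 kcal/mol.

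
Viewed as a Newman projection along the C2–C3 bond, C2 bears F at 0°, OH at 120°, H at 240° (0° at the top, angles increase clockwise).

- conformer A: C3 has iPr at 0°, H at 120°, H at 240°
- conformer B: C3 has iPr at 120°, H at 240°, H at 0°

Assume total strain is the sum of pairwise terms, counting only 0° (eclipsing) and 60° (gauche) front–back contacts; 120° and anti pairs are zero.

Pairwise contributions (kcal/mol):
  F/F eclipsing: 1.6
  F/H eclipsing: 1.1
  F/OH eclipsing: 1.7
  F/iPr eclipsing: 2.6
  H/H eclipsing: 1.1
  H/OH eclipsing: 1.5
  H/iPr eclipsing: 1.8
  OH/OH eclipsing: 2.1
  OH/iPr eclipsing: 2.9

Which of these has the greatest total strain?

A

A (eclipsed): F(0°)/iPr(0°) eclipsed 2.6; OH(120°)/H(120°) eclipsed 1.5; H(240°)/H(240°) eclipsed 1.1 → 5.2 kcal/mol.
B (eclipsed): F(0°)/H(0°) eclipsed 1.1; OH(120°)/iPr(120°) eclipsed 2.9; H(240°)/H(240°) eclipsed 1.1 → 5.1 kcal/mol.
A has the highest total (5.2 kcal/mol).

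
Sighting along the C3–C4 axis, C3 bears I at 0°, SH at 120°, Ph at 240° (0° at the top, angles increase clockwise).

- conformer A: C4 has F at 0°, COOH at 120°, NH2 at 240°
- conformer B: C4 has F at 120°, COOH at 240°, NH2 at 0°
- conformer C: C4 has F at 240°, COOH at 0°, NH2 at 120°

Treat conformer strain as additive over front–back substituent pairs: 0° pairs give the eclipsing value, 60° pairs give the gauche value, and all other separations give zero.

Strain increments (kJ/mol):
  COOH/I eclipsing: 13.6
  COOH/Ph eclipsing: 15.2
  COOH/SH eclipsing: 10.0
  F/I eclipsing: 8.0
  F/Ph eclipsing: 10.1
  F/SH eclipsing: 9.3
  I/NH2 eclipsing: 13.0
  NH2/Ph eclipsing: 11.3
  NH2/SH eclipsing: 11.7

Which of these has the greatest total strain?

A (eclipsed): I–F eclipsed, SH–COOH eclipsed, Ph–NH2 eclipsed; 8.0 + 10.0 + 11.3 = 29.3 kJ/mol.
B (eclipsed): I–NH2 eclipsed, SH–F eclipsed, Ph–COOH eclipsed; 13.0 + 9.3 + 15.2 = 37.5 kJ/mol.
C (eclipsed): I–COOH eclipsed, SH–NH2 eclipsed, Ph–F eclipsed; 13.6 + 11.7 + 10.1 = 35.4 kJ/mol.
B has the highest total (37.5 kJ/mol).

B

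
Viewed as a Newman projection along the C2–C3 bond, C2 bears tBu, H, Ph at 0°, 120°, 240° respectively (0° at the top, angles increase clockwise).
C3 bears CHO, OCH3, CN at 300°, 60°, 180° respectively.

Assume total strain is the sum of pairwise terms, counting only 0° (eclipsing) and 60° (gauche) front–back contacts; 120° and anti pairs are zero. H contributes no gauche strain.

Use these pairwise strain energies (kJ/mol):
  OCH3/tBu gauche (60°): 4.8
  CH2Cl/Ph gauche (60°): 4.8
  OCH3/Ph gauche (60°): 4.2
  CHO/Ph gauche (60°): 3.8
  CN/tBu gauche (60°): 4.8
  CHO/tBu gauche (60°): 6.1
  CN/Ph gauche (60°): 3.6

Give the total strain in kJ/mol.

18.3 kJ/mol

This conformer (staggered): tBu(0°)/CHO(300°) gauche 6.1; tBu(0°)/OCH3(60°) gauche 4.8; Ph(240°)/CHO(300°) gauche 3.8; Ph(240°)/CN(180°) gauche 3.6 → 18.3 kJ/mol.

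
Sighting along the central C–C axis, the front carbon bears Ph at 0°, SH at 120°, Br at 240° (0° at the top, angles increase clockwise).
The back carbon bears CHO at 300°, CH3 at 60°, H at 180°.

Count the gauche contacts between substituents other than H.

Non-H gauche pairs: Ph(0°)/CHO(300°); Ph(0°)/CH3(60°); SH(120°)/CH3(60°); Br(240°)/CHO(300°) — 4 interactions.

4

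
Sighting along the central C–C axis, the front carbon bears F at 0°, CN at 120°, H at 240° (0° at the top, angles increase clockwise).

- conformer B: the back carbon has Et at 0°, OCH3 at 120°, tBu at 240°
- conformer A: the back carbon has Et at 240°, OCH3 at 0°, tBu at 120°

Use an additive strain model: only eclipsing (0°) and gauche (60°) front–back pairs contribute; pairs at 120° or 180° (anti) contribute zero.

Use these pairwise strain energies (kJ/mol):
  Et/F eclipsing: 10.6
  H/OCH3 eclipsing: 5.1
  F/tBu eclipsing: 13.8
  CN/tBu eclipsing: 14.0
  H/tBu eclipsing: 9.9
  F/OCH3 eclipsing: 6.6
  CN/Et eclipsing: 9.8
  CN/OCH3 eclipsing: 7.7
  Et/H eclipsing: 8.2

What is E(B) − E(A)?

B is eclipsed. F at 0° is eclipsed with Et at 0° (10.6); CN at 120° is eclipsed with OCH3 at 120° (7.7); H at 240° is eclipsed with tBu at 240° (9.9). Total 28.2 kJ/mol.
A is eclipsed. F at 0° is eclipsed with OCH3 at 0° (6.6); CN at 120° is eclipsed with tBu at 120° (14.0); H at 240° is eclipsed with Et at 240° (8.2). Total 28.8 kJ/mol.
E(B) − E(A) = 28.2 − 28.8 = -0.6 kJ/mol.

-0.6 kJ/mol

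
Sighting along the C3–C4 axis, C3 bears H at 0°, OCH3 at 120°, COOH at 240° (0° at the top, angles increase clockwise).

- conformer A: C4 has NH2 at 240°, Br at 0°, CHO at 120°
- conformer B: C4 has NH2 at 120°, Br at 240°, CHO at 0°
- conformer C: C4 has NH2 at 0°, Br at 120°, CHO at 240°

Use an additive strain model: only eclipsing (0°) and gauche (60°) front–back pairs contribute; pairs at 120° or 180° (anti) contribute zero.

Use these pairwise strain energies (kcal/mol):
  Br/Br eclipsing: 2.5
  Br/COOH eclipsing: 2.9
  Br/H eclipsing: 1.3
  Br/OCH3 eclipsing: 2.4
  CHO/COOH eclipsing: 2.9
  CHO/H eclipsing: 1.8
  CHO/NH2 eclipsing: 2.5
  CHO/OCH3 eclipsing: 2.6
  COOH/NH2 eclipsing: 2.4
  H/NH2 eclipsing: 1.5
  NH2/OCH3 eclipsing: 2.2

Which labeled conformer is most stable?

A

A (eclipsed): H–Br eclipsed, OCH3–CHO eclipsed, COOH–NH2 eclipsed; 1.3 + 2.6 + 2.4 = 6.3 kcal/mol.
B (eclipsed): H–CHO eclipsed, OCH3–NH2 eclipsed, COOH–Br eclipsed; 1.8 + 2.2 + 2.9 = 6.9 kcal/mol.
C (eclipsed): H–NH2 eclipsed, OCH3–Br eclipsed, COOH–CHO eclipsed; 1.5 + 2.4 + 2.9 = 6.8 kcal/mol.
A has the lowest total (6.3 kcal/mol).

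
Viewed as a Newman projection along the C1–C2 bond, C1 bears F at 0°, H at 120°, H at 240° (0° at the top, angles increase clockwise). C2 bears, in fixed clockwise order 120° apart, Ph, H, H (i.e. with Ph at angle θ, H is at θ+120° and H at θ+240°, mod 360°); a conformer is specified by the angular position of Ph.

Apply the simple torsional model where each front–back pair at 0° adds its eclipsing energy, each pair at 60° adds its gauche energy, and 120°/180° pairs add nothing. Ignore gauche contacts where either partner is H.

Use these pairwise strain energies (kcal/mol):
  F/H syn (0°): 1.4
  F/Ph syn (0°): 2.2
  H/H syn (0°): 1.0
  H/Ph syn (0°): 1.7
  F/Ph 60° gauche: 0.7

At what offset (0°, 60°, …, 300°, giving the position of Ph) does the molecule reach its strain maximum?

Ph at 0° is eclipsed. F at 0° is eclipsed with Ph at 0° (2.2); H at 120° is eclipsed with H at 120° (1.0); H at 240° is eclipsed with H at 240° (1.0). Total 4.2 kcal/mol.
Ph at 60° is staggered. F at 0° is gauche with Ph at 60° (0.7). Total 0.7 kcal/mol.
Ph at 120° is eclipsed. F at 0° is eclipsed with H at 0° (1.4); H at 120° is eclipsed with Ph at 120° (1.7); H at 240° is eclipsed with H at 240° (1.0). Total 4.1 kcal/mol.
Ph at 180° (staggered): no non-H gauche contacts → 0.0 kcal/mol.
Ph at 240° is eclipsed. F at 0° is eclipsed with H at 0° (1.4); H at 120° is eclipsed with H at 120° (1.0); H at 240° is eclipsed with Ph at 240° (1.7). Total 4.1 kcal/mol.
Ph at 300° is staggered. F at 0° is gauche with Ph at 300° (0.7). Total 0.7 kcal/mol.
The maximum (4.2 kcal/mol) occurs with Ph at 0°.

0°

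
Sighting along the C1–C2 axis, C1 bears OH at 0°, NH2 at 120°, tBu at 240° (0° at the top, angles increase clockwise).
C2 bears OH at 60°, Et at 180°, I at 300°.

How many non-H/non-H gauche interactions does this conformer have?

6

Non-H gauche pairs: OH(0°)/OH(60°); OH(0°)/I(300°); NH2(120°)/OH(60°); NH2(120°)/Et(180°); tBu(240°)/Et(180°); tBu(240°)/I(300°) — 6 interactions.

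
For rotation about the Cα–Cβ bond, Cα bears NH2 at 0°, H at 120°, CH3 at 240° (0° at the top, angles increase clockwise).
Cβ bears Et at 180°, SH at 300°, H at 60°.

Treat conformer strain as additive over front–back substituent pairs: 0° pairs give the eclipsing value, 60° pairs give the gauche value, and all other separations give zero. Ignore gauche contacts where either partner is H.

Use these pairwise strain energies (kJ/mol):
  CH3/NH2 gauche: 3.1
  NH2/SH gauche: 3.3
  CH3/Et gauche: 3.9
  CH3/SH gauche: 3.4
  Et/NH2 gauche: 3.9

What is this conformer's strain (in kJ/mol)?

10.6 kJ/mol

This conformer (staggered): NH2–SH gauche, CH3–Et gauche, CH3–SH gauche; 3.3 + 3.9 + 3.4 = 10.6 kJ/mol.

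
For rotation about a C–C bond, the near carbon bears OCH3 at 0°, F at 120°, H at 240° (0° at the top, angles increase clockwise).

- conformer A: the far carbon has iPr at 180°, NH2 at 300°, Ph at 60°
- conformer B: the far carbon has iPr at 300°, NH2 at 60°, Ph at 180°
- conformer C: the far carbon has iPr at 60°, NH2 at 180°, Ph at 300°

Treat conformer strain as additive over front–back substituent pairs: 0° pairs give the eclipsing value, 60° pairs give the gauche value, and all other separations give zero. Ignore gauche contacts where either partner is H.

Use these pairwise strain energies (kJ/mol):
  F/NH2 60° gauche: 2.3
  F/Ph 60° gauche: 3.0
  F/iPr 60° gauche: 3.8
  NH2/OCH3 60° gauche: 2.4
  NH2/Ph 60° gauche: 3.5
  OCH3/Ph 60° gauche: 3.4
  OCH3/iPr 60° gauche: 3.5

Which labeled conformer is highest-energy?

A (staggered): OCH3–NH2 gauche, OCH3–Ph gauche, F–iPr gauche, F–Ph gauche; 2.4 + 3.4 + 3.8 + 3.0 = 12.6 kJ/mol.
B (staggered): OCH3–iPr gauche, OCH3–NH2 gauche, F–NH2 gauche, F–Ph gauche; 3.5 + 2.4 + 2.3 + 3.0 = 11.2 kJ/mol.
C (staggered): OCH3–iPr gauche, OCH3–Ph gauche, F–iPr gauche, F–NH2 gauche; 3.5 + 3.4 + 3.8 + 2.3 = 13.0 kJ/mol.
C has the highest total (13.0 kJ/mol).

C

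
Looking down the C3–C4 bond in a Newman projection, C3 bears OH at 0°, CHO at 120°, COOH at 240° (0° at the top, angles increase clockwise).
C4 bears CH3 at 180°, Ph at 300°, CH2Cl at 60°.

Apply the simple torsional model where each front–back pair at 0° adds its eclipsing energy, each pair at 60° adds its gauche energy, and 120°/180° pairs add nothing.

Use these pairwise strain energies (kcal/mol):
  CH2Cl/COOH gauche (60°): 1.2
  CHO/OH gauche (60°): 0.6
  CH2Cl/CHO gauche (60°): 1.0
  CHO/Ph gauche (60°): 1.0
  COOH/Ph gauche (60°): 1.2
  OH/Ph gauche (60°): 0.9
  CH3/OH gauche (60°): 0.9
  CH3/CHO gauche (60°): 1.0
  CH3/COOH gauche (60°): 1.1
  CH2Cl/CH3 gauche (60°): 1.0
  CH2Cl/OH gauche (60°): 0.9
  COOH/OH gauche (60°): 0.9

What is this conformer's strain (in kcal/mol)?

This conformer (staggered): OH–Ph gauche, OH–CH2Cl gauche, CHO–CH3 gauche, CHO–CH2Cl gauche, COOH–CH3 gauche, COOH–Ph gauche; 0.9 + 0.9 + 1.0 + 1.0 + 1.1 + 1.2 = 6.1 kcal/mol.

6.1 kcal/mol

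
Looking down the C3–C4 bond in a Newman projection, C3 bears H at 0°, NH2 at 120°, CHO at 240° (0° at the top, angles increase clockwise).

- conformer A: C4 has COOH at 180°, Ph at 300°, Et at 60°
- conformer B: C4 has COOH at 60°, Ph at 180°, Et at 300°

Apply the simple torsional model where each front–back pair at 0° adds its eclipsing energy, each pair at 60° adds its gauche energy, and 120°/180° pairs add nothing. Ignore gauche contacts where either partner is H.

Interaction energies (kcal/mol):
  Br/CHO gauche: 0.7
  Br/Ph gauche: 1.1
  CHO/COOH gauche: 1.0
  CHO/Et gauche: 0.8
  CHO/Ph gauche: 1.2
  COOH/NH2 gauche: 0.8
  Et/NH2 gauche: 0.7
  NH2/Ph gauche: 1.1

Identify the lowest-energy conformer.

A (staggered): NH2–COOH gauche, NH2–Et gauche, CHO–COOH gauche, CHO–Ph gauche; 0.8 + 0.7 + 1.0 + 1.2 = 3.7 kcal/mol.
B (staggered): NH2–COOH gauche, NH2–Ph gauche, CHO–Ph gauche, CHO–Et gauche; 0.8 + 1.1 + 1.2 + 0.8 = 3.9 kcal/mol.
A has the lowest total (3.7 kcal/mol).

A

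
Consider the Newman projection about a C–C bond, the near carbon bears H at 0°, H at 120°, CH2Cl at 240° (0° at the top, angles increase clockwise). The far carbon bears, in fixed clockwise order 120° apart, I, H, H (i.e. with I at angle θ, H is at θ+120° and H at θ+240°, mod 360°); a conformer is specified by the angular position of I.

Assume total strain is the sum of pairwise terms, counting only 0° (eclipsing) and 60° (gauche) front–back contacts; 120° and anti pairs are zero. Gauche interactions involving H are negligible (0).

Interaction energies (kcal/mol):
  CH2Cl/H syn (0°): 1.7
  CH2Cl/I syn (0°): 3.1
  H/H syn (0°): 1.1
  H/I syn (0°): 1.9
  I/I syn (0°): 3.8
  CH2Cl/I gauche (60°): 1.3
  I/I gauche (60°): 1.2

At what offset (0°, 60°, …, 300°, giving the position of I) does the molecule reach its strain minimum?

I at 0° (eclipsed): H–I eclipsed, H–H eclipsed, CH2Cl–H eclipsed; 1.9 + 1.1 + 1.7 = 4.7 kcal/mol.
I at 60° (staggered): no non-H gauche contacts → 0.0 kcal/mol.
I at 120° (eclipsed): H–H eclipsed, H–I eclipsed, CH2Cl–H eclipsed; 1.1 + 1.9 + 1.7 = 4.7 kcal/mol.
I at 180° (staggered): CH2Cl–I gauche; 1.3 = 1.3 kcal/mol.
I at 240° (eclipsed): H–H eclipsed, H–H eclipsed, CH2Cl–I eclipsed; 1.1 + 1.1 + 3.1 = 5.3 kcal/mol.
I at 300° (staggered): CH2Cl–I gauche; 1.3 = 1.3 kcal/mol.
The minimum (0.0 kcal/mol) occurs with I at 60°.

60°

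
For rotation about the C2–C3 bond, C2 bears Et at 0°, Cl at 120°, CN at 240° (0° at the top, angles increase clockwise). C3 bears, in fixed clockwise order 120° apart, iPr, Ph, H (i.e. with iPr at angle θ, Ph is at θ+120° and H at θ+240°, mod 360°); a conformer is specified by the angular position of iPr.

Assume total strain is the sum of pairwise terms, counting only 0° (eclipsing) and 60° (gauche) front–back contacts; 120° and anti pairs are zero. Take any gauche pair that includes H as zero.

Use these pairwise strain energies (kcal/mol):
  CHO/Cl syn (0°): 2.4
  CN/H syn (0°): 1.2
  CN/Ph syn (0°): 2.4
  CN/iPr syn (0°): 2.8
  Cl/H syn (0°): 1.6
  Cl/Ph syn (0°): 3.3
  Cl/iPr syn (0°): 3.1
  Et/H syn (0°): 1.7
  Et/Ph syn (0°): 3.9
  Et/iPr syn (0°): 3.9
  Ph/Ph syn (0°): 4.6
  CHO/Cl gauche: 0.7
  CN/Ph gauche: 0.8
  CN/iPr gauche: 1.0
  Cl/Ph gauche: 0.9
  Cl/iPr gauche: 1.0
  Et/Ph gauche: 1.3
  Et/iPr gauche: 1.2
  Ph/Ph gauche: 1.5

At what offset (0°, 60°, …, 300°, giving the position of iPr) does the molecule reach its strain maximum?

iPr at 0° (eclipsed): Et(0°)/iPr(0°) eclipsed 3.9; Cl(120°)/Ph(120°) eclipsed 3.3; CN(240°)/H(240°) eclipsed 1.2 → 8.4 kcal/mol.
iPr at 60° (staggered): Et(0°)/iPr(60°) gauche 1.2; Cl(120°)/iPr(60°) gauche 1.0; Cl(120°)/Ph(180°) gauche 0.9; CN(240°)/Ph(180°) gauche 0.8 → 3.9 kcal/mol.
iPr at 120° (eclipsed): Et(0°)/H(0°) eclipsed 1.7; Cl(120°)/iPr(120°) eclipsed 3.1; CN(240°)/Ph(240°) eclipsed 2.4 → 7.2 kcal/mol.
iPr at 180° (staggered): Et(0°)/Ph(300°) gauche 1.3; Cl(120°)/iPr(180°) gauche 1.0; CN(240°)/iPr(180°) gauche 1.0; CN(240°)/Ph(300°) gauche 0.8 → 4.1 kcal/mol.
iPr at 240° (eclipsed): Et(0°)/Ph(0°) eclipsed 3.9; Cl(120°)/H(120°) eclipsed 1.6; CN(240°)/iPr(240°) eclipsed 2.8 → 8.3 kcal/mol.
iPr at 300° (staggered): Et(0°)/iPr(300°) gauche 1.2; Et(0°)/Ph(60°) gauche 1.3; Cl(120°)/Ph(60°) gauche 0.9; CN(240°)/iPr(300°) gauche 1.0 → 4.4 kcal/mol.
The maximum (8.4 kcal/mol) occurs with iPr at 0°.

0°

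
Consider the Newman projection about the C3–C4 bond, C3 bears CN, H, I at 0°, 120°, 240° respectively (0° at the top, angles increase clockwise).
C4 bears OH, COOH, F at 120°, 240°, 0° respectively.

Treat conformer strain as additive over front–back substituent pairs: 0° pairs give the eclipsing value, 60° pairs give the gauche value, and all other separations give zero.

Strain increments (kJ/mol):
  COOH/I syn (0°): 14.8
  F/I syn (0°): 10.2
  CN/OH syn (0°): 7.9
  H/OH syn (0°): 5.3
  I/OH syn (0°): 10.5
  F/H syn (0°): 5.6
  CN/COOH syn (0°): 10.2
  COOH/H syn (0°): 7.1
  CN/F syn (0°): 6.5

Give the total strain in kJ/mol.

26.6 kJ/mol

This conformer (eclipsed): CN(0°)/F(0°) eclipsed 6.5; H(120°)/OH(120°) eclipsed 5.3; I(240°)/COOH(240°) eclipsed 14.8 → 26.6 kJ/mol.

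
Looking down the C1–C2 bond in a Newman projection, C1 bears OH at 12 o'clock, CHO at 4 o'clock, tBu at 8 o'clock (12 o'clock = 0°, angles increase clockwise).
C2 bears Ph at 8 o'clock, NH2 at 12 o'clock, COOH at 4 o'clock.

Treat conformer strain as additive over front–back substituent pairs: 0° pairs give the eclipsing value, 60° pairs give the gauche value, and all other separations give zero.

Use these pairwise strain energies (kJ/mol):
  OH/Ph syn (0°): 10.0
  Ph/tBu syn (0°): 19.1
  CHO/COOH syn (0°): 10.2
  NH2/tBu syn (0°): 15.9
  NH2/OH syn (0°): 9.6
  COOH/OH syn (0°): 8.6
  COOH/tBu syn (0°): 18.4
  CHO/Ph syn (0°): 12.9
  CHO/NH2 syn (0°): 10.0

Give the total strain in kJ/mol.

This conformer is eclipsed. OH at 0° is eclipsed with NH2 at 0° (9.6); CHO at 120° is eclipsed with COOH at 120° (10.2); tBu at 240° is eclipsed with Ph at 240° (19.1). Total 38.9 kJ/mol.

38.9 kJ/mol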